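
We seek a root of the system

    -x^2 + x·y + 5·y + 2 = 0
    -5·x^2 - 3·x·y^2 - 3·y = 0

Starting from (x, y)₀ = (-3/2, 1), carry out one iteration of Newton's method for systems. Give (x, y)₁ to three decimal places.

(1.479, -3.333)

At (-3/2, 1): F = (3.250, -9.750).
Jacobian J = [[-2·x + y, x + 5], [-10·x - 3·y^2, -6·x·y - 3]].
At the point, J = [[4.000, 3.500], [12.000, 6.000]] (det J = -18.000).
Solving J·Δ = −F gives Δ = (2.979, -4.333).
Then the next iterate is (x, y)₁ = (1.479, -3.333).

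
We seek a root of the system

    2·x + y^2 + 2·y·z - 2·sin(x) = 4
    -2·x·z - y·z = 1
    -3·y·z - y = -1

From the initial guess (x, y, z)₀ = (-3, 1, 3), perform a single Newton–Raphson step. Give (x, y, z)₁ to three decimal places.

At (-3, 1, 3): F = (-2.71776, 14.000, -9.000).
Jacobian J = [[-2·cos(x) + 2, 2·y + 2·z, 2·y], [-2·z, -z, -2·x - y], [0, -3·z - 1, -3·y]].
At the point, J = [[3.97998, 8.000, 2.000], [-6.000, -3.000, 5.000], [0.000, -10.000, -3.000]] (det J = 210.81911).
Solving J·Δ = −F gives Δ = (2.459, -0.801, -0.330).
Then the next iterate is (x, y, z)₁ = (-0.541, 0.199, 2.670).

(-0.541, 0.199, 2.670)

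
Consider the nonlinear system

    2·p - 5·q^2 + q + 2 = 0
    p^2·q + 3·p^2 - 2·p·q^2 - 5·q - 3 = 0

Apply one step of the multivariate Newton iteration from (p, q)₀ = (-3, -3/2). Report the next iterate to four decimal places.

At (-3, -3/2): F = (-16.7500, 31.5000).
Jacobian J = [[2, -10·q + 1], [2·p·q + 6·p - 2·q^2, p^2 - 4·p·q - 5]].
At the point, J = [[2.0000, 16.0000], [-13.5000, -14.0000]] (det J = 188.0000).
Solving J·Δ = −F gives Δ = (1.4335, 0.8677).
Then the next iterate is (p, q)₁ = (-1.5665, -0.6323).

(-1.5665, -0.6323)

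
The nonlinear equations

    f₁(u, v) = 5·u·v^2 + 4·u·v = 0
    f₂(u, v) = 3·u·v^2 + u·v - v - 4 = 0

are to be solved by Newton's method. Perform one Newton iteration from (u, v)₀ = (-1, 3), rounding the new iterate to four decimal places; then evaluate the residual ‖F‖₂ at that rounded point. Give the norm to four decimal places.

3.9662

At (-1, 3): F = (-57.0000, -37.0000).
Jacobian J = [[5·v^2 + 4·v, 10·u·v + 4·u], [3·v^2 + v, 6·u·v + u - 1]].
At the point, J = [[57.0000, -34.0000], [30.0000, -20.0000]] (det J = -120.0000).
Solving J·Δ = −F gives Δ = (-0.9833, -3.3250).
Then the next iterate is (u, v)₁ = (-1.9833, -0.3250).
Re-evaluating at (-1.9833, -0.3250): F = (1.530860, -3.658886), so ‖F‖₂ = 3.9662.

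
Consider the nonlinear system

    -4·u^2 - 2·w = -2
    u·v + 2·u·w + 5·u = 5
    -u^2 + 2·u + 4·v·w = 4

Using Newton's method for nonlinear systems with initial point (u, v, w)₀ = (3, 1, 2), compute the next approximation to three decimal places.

At (3, 1, 2): F = (-38.000, 25.000, 1.000).
Jacobian J = [[-8·u, 0, -2], [v + 2·w + 5, u, 2·u], [-2·u + 2, 4·w, 4·v]].
At the point, J = [[-24.000, 0.000, -2.000], [10.000, 3.000, 6.000], [-4.000, 8.000, 4.000]] (det J = 680.000).
Solving J·Δ = −F gives Δ = (-1.432, 0.065, -1.812).
Then the next iterate is (u, v, w)₁ = (1.568, 1.065, 0.188).

(1.568, 1.065, 0.188)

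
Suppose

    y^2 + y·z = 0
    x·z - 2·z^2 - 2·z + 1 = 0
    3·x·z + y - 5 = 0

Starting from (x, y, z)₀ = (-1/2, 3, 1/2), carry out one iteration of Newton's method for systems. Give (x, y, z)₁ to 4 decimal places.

At (-1/2, 3, 1/2): F = (10.5000, -0.7500, -2.7500).
Jacobian J = [[0, 2·y + z, y], [z, 0, x - 4·z - 2], [3·z, 1, 3·x]].
At the point, J = [[0.0000, 6.5000, 3.0000], [0.5000, 0.0000, -4.5000], [1.5000, 1.0000, -1.5000]] (det J = -37.5000).
Solving J·Δ = −F gives Δ = (3.1500, -1.7000, 0.1833).
Then the next iterate is (x, y, z)₁ = (2.6500, 1.3000, 0.6833).

(2.6500, 1.3000, 0.6833)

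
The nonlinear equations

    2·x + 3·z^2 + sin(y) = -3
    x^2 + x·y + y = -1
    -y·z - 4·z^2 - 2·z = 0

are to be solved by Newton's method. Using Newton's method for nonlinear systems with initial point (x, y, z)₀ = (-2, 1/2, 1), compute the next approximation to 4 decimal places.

At (-2, 1/2, 1): F = (2.479426, 4.5000, -6.5000).
Jacobian J = [[2, cos(y), 6·z], [2·x + y, x + 1, 0], [0, -z, -y - 8·z - 2]].
At the point, J = [[2.0000, 0.877583, 6.0000], [-3.5000, -1.0000, 0.0000], [0.0000, -1.0000, -10.5000]] (det J = 9.748841).
Solving J·Δ = −F gives Δ = (-0.1538, 5.0384, -1.0989).
Then the next iterate is (x, y, z)₁ = (-2.1538, 5.5384, -0.0989).

(-2.1538, 5.5384, -0.0989)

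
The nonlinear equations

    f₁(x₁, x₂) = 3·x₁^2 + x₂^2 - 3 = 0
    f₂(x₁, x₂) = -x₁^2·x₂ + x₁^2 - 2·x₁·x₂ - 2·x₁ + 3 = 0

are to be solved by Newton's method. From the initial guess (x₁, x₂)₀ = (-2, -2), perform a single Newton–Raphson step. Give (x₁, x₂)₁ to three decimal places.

At (-2, -2): F = (13.000, 11.000).
Jacobian J = [[6·x₁, 2·x₂], [-2·x₁·x₂ + 2·x₁ - 2·x₂ - 2, -x₁^2 - 2·x₁]].
At the point, J = [[-12.000, -4.000], [-10.000, 0.000]] (det J = -40.000).
Solving J·Δ = −F gives Δ = (1.100, -0.050).
Then the next iterate is (x₁, x₂)₁ = (-0.900, -2.050).

(-0.900, -2.050)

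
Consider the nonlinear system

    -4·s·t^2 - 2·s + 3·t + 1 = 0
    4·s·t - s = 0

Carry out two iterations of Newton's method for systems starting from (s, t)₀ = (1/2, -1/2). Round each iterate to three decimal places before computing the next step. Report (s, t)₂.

(0.000, -0.333)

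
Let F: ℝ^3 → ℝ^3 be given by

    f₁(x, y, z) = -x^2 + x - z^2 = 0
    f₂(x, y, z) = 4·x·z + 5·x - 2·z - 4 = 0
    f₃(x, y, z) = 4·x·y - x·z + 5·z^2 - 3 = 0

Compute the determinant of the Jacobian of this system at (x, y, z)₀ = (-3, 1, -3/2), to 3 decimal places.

J = [[-2·x + 1, 0, -2·z], [4·z + 5, 0, 4·x - 2], [4·y - z, 4·x, -x + 10·z]].
At the point, J = [[7.000, 0.000, 3.000], [-1.000, 0.000, -14.000], [5.500, -12.000, -12.000]].
det J = -1140.000.

-1140.000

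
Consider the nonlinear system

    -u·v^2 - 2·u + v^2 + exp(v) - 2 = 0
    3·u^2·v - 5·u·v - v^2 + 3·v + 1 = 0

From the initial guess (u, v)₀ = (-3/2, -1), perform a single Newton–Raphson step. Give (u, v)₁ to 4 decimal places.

At (-3/2, -1): F = (3.867879, -17.2500).
Jacobian J = [[-v^2 - 2, -2·u·v + 2·v + exp(v)], [6·u·v - 5·v, 3·u^2 - 5·u - 2·v + 3]].
At the point, J = [[-3.0000, -4.632121], [14.0000, 19.2500]] (det J = 7.099688).
Solving J·Δ = −F gives Δ = (0.7673, 0.3381).
Then the next iterate is (u, v)₁ = (-0.7327, -0.6619).

(-0.7327, -0.6619)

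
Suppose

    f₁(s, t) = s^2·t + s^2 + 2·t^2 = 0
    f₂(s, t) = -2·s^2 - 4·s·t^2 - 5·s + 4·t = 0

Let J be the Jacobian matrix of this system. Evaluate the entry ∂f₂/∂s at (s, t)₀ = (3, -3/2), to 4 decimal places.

∂f₂/∂s = -4·s - 4·t^2 - 5.
At (3, -3/2) this is -26.0000.

-26.0000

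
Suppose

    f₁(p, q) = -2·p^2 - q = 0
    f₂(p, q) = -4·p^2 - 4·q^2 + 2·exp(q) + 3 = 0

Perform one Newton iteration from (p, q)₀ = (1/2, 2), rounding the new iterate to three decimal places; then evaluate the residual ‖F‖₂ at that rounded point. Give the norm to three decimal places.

At (1/2, 2): F = (-2.500, 0.77811).
Jacobian J = [[-4·p, -1], [-8·p, -8·q + 2·exp(q)]].
At the point, J = [[-2.000, -1.000], [-4.000, -1.22189]] (det J = -1.55622).
Solving J·Δ = −F gives Δ = (2.463, -7.426).
Then the next iterate is (p, q)₁ = (2.963, -5.426).
Re-evaluating at (2.963, -5.426): F = (-12.13274, -149.87458), so ‖F‖₂ = 150.365.

150.365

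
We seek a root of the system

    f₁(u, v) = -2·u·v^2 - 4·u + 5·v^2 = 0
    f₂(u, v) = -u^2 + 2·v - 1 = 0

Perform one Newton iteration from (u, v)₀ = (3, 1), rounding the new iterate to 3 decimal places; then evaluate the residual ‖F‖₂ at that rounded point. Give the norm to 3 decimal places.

5.731

At (3, 1): F = (-13.000, -8.000).
Jacobian J = [[-2·v^2 - 4, -4·u·v + 10·v], [-2·u, 2]].
At the point, J = [[-6.000, -2.000], [-6.000, 2.000]] (det J = -24.000).
Solving J·Δ = −F gives Δ = (-1.750, -1.250).
Then the next iterate is (u, v)₁ = (1.250, -0.250).
Re-evaluating at (1.250, -0.250): F = (-4.84375, -3.06250), so ‖F‖₂ = 5.731.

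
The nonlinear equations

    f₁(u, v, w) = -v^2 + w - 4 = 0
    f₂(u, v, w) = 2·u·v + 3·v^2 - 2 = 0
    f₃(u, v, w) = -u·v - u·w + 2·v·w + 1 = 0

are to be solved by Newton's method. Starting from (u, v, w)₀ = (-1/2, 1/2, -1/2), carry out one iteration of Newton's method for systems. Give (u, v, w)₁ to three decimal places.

At (-1/2, 1/2, -1/2): F = (-4.750, -1.750, 0.500).
Jacobian J = [[0, -2·v, 1], [2·v, 2·u + 6·v, 0], [-v - w, -u + 2·w, -u + 2·v]].
At the point, J = [[0.000, -1.000, 1.000], [1.000, 2.000, 0.000], [0.000, -0.500, 1.500]] (det J = 1.000).
Solving J·Δ = −F gives Δ = (17.000, -7.625, -2.875).
Then the next iterate is (u, v, w)₁ = (16.500, -7.125, -3.375).

(16.500, -7.125, -3.375)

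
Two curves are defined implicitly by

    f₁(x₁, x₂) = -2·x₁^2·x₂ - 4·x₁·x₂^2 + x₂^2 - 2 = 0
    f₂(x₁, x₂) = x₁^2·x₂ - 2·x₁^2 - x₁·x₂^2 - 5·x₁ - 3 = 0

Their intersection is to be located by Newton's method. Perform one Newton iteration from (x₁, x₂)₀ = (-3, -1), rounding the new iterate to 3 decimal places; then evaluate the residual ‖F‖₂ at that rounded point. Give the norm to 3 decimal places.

At (-3, -1): F = (29.000, -12.000).
Jacobian J = [[-4·x₁·x₂ - 4·x₂^2, -2·x₁^2 - 8·x₁·x₂ + 2·x₂], [2·x₁·x₂ - 4·x₁ - x₂^2 - 5, x₁^2 - 2·x₁·x₂]].
At the point, J = [[-16.000, -44.000], [12.000, 3.000]] (det J = 480.000).
Solving J·Δ = −F gives Δ = (0.919, 0.325).
Then the next iterate is (x₁, x₂)₁ = (-2.081, -0.675).
Re-evaluating at (-2.081, -0.675): F = (8.09450, -3.23110), so ‖F‖₂ = 8.716.

8.716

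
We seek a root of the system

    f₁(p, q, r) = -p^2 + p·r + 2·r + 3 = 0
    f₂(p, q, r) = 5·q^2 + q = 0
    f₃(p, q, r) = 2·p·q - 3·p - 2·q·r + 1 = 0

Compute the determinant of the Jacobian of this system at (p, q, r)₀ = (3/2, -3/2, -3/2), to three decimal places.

-105.000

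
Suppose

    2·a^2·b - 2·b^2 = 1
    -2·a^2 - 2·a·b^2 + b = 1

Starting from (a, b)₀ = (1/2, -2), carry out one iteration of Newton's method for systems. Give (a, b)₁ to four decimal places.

(0.2885, -0.9231)

At (1/2, -2): F = (-10.0000, -7.5000).
Jacobian J = [[4·a·b, 2·a^2 - 4·b], [-4·a - 2·b^2, -4·a·b + 1]].
At the point, J = [[-4.0000, 8.5000], [-10.0000, 5.0000]] (det J = 65.0000).
Solving J·Δ = −F gives Δ = (-0.2115, 1.0769).
Then the next iterate is (a, b)₁ = (0.2885, -0.9231).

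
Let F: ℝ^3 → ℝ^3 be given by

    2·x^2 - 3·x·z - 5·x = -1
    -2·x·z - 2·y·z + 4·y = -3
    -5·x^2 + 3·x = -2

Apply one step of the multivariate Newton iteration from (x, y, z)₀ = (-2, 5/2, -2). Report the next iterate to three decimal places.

At (-2, 5/2, -2): F = (7.000, 15.000, -24.000).
Jacobian J = [[4·x - 3·z - 5, 0, -3·x], [-2·z, -2·z + 4, -2·x - 2·y], [-10·x + 3, 0, 0]].
At the point, J = [[-7.000, 0.000, 6.000], [4.000, 8.000, -1.000], [23.000, 0.000, 0.000]] (det J = -1104.000).
Solving J·Δ = −F gives Δ = (1.043, -2.390, 0.051).
Then the next iterate is (x, y, z)₁ = (-0.957, 0.110, -1.949).

(-0.957, 0.110, -1.949)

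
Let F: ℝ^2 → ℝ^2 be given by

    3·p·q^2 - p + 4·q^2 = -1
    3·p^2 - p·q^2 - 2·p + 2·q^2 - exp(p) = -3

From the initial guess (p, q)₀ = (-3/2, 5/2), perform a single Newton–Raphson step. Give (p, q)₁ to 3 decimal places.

(-1.781, 0.253)

At (-3/2, 5/2): F = (-0.625, 34.40187).
Jacobian J = [[3·q^2 - 1, 6·p·q + 8·q], [6·p - q^2 - exp(p) - 2, -2·p·q + 4·q]].
At the point, J = [[17.750, -2.500], [-17.47313, 17.500]] (det J = 266.94217).
Solving J·Δ = −F gives Δ = (-0.281, -2.247).
Then the next iterate is (p, q)₁ = (-1.781, 0.253).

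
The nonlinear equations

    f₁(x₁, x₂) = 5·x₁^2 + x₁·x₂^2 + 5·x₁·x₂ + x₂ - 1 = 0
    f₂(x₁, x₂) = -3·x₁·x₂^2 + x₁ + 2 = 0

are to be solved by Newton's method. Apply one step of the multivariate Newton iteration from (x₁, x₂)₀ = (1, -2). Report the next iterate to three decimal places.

(1.429, -0.857)

At (1, -2): F = (-4.000, -9.000).
Jacobian J = [[10·x₁ + x₂^2 + 5·x₂, 2·x₁·x₂ + 5·x₁ + 1], [-3·x₂^2 + 1, -6·x₁·x₂]].
At the point, J = [[4.000, 2.000], [-11.000, 12.000]] (det J = 70.000).
Solving J·Δ = −F gives Δ = (0.429, 1.143).
Then the next iterate is (x₁, x₂)₁ = (1.429, -0.857).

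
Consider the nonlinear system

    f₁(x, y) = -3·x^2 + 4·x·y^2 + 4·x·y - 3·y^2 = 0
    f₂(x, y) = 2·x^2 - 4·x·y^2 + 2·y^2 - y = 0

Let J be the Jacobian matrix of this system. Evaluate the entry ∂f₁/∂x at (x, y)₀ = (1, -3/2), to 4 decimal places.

-3.0000

∂f₁/∂x = -6·x + 4·y^2 + 4·y.
At (1, -3/2) this is -3.0000.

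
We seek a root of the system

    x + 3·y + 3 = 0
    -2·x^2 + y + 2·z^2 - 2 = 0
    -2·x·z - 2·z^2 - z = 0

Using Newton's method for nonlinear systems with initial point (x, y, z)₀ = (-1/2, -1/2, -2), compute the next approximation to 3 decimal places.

At (-1/2, -1/2, -2): F = (1.000, 5.000, -8.000).
Jacobian J = [[1, 3, 0], [-4·x, 1, 4·z], [-2·z, 0, -2·x - 4·z - 1]].
At the point, J = [[1.000, 3.000, 0.000], [2.000, 1.000, -8.000], [4.000, 0.000, 8.000]] (det J = -136.000).
Solving J·Δ = −F gives Δ = (0.588, -0.529, 0.706).
Then the next iterate is (x, y, z)₁ = (0.088, -1.029, -1.294).

(0.088, -1.029, -1.294)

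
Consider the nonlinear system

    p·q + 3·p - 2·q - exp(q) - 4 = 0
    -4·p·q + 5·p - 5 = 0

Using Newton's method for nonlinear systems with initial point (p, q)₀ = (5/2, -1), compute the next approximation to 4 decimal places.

At (5/2, -1): F = (2.632121, 17.5000).
Jacobian J = [[q + 3, p - exp(q) - 2], [-4·q + 5, -4·p]].
At the point, J = [[2.0000, 0.132121], [9.0000, -10.0000]] (det J = -21.189085).
Solving J·Δ = −F gives Δ = (-1.3513, 0.5338).
Then the next iterate is (p, q)₁ = (1.1487, -0.4662).

(1.1487, -0.4662)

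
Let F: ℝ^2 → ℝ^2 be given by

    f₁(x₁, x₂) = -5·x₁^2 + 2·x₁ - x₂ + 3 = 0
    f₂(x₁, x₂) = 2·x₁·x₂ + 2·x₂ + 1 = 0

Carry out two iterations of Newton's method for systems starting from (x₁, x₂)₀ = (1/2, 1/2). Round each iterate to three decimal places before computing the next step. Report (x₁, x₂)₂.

At (1/2, 1/2): F = (2.250, 2.500).
Jacobian J = [[-10·x₁ + 2, -1], [2·x₂, 2·x₁ + 2]].
At the point, J = [[-3.000, -1.000], [1.000, 3.000]] (det J = -8.000).
Solving J·Δ = −F gives Δ = (1.156, -1.219).
Then the next iterate is (x₁, x₂)₁ = (1.656, -0.719).
Round to (1.656, -0.719) and repeat: F = (-6.68068, -2.81933), J = [[-14.560, -1.000], [-1.438, 5.312]].
Δ = (-0.486, 0.399), so (x₁, x₂)₂ = (1.170, -0.320).

(1.170, -0.320)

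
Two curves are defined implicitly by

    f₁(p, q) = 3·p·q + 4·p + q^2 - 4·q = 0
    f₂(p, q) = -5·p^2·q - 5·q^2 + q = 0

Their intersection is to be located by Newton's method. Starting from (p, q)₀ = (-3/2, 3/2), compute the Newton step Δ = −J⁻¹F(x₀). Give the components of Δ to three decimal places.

At (-3/2, 3/2): F = (-16.500, -26.625).
Jacobian J = [[3·q + 4, 3·p + 2·q - 4], [-10·p·q, -5·p^2 - 10·q + 1]].
At the point, J = [[8.500, -5.500], [22.500, -25.250]] (det J = -90.875).
Solving J·Δ = −F gives Δ = (2.973, 1.595).

(2.973, 1.595)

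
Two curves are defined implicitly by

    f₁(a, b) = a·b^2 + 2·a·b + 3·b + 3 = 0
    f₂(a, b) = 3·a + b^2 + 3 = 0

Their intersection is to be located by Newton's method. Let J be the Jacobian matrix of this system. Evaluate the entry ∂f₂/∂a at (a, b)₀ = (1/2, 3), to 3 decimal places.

3.000

∂f₂/∂a = 3.
At (1/2, 3) this is 3.000.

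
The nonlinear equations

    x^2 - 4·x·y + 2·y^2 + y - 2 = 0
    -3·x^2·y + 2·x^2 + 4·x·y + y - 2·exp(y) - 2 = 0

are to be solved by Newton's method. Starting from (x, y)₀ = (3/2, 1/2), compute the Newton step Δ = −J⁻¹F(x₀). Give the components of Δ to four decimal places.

At (3/2, 1/2): F = (-1.7500, -0.672443).
Jacobian J = [[2·x - 4·y, -4·x + 4·y + 1], [-6·x·y + 4·x + 4·y, -3·x^2 + 4·x - 2·exp(y) + 1]].
At the point, J = [[1.0000, -3.0000], [3.5000, -3.047443]] (det J = 7.452557).
Solving J·Δ = −F gives Δ = (-0.4449, -0.7316).

(-0.4449, -0.7316)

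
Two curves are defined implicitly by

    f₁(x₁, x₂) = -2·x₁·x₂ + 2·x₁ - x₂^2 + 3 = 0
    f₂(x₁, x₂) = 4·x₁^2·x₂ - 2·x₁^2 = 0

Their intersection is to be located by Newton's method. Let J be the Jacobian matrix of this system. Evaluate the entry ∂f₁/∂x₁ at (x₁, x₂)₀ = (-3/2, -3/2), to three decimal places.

∂f₁/∂x₁ = -2·x₂ + 2.
At (-3/2, -3/2) this is 5.000.

5.000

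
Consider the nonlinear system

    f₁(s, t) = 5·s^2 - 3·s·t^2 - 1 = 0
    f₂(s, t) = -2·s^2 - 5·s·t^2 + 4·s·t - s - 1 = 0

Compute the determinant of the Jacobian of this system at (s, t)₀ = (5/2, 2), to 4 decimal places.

J = [[10·s - 3·t^2, -6·s·t], [-4·s - 5·t^2 + 4·t - 1, -10·s·t + 4·s]].
At the point, J = [[13.0000, -30.0000], [-23.0000, -40.0000]].
det J = -1210.0000.

-1210.0000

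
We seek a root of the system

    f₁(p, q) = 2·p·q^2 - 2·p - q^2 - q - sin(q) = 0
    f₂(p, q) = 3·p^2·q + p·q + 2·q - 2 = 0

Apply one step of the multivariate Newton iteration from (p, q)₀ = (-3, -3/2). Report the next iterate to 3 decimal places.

At (-3, -3/2): F = (-7.25251, -41.000).
Jacobian J = [[2·q^2 - 2, 4·p·q - 2·q - cos(q) - 1], [6·p·q + q, 3·p^2 + p + 2]].
At the point, J = [[2.500, 19.92926], [25.500, 26.000]] (det J = -443.19620).
Solving J·Δ = −F gives Δ = (1.418, 0.186).
Then the next iterate is (p, q)₁ = (-1.582, -1.314).

(-1.582, -1.314)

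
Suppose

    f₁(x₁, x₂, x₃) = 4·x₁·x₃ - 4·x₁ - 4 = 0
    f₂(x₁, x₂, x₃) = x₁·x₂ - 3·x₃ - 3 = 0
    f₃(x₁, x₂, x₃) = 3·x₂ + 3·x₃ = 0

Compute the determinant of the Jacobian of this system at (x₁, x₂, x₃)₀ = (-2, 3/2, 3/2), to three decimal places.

-30.000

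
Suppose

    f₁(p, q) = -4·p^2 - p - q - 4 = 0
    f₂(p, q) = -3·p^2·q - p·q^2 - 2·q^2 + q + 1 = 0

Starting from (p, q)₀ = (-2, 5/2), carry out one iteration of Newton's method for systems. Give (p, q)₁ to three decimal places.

At (-2, 5/2): F = (-20.500, -26.500).
Jacobian J = [[-8·p - 1, -1], [-6·p·q - q^2, -3·p^2 - 2·p·q - 4·q + 1]].
At the point, J = [[15.000, -1.000], [23.750, -11.000]] (det J = -141.250).
Solving J·Δ = −F gives Δ = (1.409, 0.633).
Then the next iterate is (p, q)₁ = (-0.591, 3.133).

(-0.591, 3.133)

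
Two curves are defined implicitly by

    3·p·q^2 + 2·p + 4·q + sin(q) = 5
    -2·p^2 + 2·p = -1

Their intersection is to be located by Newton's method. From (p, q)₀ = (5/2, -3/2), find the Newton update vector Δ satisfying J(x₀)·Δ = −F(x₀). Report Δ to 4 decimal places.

(-0.8125, 0.1502)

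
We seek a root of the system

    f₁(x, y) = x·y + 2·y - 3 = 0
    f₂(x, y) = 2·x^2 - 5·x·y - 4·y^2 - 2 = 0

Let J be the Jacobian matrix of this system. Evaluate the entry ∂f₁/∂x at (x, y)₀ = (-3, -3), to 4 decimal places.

-3.0000

∂f₁/∂x = y.
At (-3, -3) this is -3.0000.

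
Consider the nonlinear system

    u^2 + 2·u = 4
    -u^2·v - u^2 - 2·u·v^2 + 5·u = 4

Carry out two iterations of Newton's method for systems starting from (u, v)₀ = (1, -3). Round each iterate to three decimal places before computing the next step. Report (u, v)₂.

At (1, -3): F = (-1.000, -15.000).
Jacobian J = [[2·u + 2, 0], [-2·u·v - 2·u - 2·v^2 + 5, -u^2 - 4·u·v]].
At the point, J = [[4.000, 0.000], [-9.000, 11.000]] (det J = 44.000).
Solving J·Δ = −F gives Δ = (0.250, 1.568).
Then the next iterate is (u, v)₁ = (1.250, -1.432).
Round to (1.250, -1.432) and repeat: F = (0.06250, -2.20156), J = [[4.500, 0.000], [1.97875, 5.59750]].
Δ = (-0.014, 0.398), so (u, v)₂ = (1.236, -1.034).

(1.236, -1.034)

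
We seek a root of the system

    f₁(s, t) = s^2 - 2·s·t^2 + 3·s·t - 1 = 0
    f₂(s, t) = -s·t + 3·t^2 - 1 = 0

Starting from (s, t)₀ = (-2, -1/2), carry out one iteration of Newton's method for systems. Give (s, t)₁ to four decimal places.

At (-2, -1/2): F = (7.0000, -1.2500).
Jacobian J = [[2·s - 2·t^2 + 3·t, -4·s·t + 3·s], [-t, -s + 6·t]].
At the point, J = [[-6.0000, -10.0000], [0.5000, -1.0000]] (det J = 11.0000).
Solving J·Δ = −F gives Δ = (1.7727, -0.3636).
Then the next iterate is (s, t)₁ = (-0.2273, -0.8636).

(-0.2273, -0.8636)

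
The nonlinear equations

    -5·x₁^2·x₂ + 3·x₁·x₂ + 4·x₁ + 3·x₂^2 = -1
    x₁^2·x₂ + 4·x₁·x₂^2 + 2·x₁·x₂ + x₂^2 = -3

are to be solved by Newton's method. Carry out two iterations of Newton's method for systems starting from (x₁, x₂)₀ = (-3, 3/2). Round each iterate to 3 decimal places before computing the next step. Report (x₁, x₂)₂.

(-0.886, 0.920)

At (-3, 3/2): F = (-85.250, -17.250).
Jacobian J = [[-10·x₁·x₂ + 3·x₂ + 4, -5·x₁^2 + 3·x₁ + 6·x₂], [2·x₁·x₂ + 4·x₂^2 + 2·x₂, x₁^2 + 8·x₁·x₂ + 2·x₁ + 2·x₂]].
At the point, J = [[53.500, -45.000], [3.000, -30.000]] (det J = -1470.000).
Solving J·Δ = −F gives Δ = (1.212, -0.454).
Then the next iterate is (x₁, x₂)₁ = (-1.788, 1.046).
Round to (-1.788, 1.046) and repeat: F = (-25.20041, -4.12749), J = [[25.84048, -15.07272], [2.72797, -13.24904]].
Δ = (0.902, -0.126), so (x₁, x₂)₂ = (-0.886, 0.920).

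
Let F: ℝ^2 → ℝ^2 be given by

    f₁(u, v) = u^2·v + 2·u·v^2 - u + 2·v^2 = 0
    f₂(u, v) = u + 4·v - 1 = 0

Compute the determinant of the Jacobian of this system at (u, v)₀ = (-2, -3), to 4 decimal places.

100.0000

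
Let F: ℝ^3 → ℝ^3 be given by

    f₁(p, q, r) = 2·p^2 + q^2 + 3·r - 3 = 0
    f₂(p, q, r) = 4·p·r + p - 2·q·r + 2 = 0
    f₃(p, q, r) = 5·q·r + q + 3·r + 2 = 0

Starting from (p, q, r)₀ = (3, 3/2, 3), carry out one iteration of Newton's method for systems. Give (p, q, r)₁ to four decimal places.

(1.5324, 0.6337, 0.9868)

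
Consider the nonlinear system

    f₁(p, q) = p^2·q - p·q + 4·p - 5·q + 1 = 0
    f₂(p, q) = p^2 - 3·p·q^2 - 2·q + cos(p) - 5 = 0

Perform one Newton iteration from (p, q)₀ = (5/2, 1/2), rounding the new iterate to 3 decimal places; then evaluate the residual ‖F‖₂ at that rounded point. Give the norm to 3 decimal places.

6.715

At (5/2, 1/2): F = (10.375, -2.42614).
Jacobian J = [[2·p·q - q + 4, p^2 - p - 5], [2·p - 3·q^2 - sin(p), -6·p·q - 2]].
At the point, J = [[6.000, -1.250], [3.65153, -9.500]] (det J = -52.43559).
Solving J·Δ = −F gives Δ = (-1.938, -1.000).
Then the next iterate is (p, q)₁ = (0.562, -0.500).
Re-evaluating at (0.562, -0.500): F = (5.87108, -3.25946), so ‖F‖₂ = 6.715.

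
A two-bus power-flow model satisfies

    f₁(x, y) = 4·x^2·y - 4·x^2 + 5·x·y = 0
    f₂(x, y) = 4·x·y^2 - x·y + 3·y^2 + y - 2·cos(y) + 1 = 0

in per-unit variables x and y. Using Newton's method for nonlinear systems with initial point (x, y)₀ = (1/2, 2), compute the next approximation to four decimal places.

At (1/2, 2): F = (6.0000, 22.832294).
Jacobian J = [[8·x·y - 8·x + 5·y, 4·x^2 + 5·x], [4·y^2 - y, 8·x·y - x + 6·y + 2·sin(y) + 1]].
At the point, J = [[14.0000, 3.5000], [14.0000, 22.318595]] (det J = 263.460328).
Solving J·Δ = −F gives Δ = (-0.2050, -0.8945).
Then the next iterate is (x, y)₁ = (0.2950, 1.1055).

(0.2950, 1.1055)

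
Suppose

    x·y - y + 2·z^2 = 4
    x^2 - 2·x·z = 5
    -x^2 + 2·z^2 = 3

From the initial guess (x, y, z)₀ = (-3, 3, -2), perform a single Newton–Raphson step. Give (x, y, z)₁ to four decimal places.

At (-3, 3, -2): F = (-8.0000, -8.0000, -4.0000).
Jacobian J = [[y, x - 1, 4·z], [2·x - 2·z, 0, -2·x], [-2·x, 0, 4·z]].
At the point, J = [[3.0000, -4.0000, -8.0000], [-2.0000, 0.0000, 6.0000], [6.0000, 0.0000, -8.0000]] (det J = -80.0000).
Solving J·Δ = −F gives Δ = (4.4000, -4.3000, 2.8000).
Then the next iterate is (x, y, z)₁ = (1.4000, -1.3000, 0.8000).

(1.4000, -1.3000, 0.8000)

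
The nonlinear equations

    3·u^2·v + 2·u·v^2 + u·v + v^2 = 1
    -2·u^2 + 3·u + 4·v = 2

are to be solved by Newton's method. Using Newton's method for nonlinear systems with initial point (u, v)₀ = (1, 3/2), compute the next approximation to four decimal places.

At (1, 3/2): F = (11.7500, 5.0000).
Jacobian J = [[6·u·v + 2·v^2 + v, 3·u^2 + 4·u·v + u + 2·v], [-4·u + 3, 4]].
At the point, J = [[15.0000, 13.0000], [-1.0000, 4.0000]] (det J = 73.0000).
Solving J·Δ = −F gives Δ = (0.2466, -1.1884).
Then the next iterate is (u, v)₁ = (1.2466, 0.3116).

(1.2466, 0.3116)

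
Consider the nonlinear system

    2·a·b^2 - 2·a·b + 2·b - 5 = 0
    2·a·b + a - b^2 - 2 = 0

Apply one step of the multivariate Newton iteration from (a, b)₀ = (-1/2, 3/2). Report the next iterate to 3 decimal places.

(1.333, 1.771)

At (-1/2, 3/2): F = (-2.750, -6.250).
Jacobian J = [[2·b^2 - 2·b, 4·a·b - 2·a + 2], [2·b + 1, 2·a - 2·b]].
At the point, J = [[1.500, 0.000], [4.000, -4.000]] (det J = -6.000).
Solving J·Δ = −F gives Δ = (1.833, 0.271).
Then the next iterate is (a, b)₁ = (1.333, 1.771).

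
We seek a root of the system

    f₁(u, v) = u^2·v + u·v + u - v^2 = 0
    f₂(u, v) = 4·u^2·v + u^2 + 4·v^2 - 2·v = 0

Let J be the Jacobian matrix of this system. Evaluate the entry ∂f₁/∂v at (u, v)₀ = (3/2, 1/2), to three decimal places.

∂f₁/∂v = u^2 + u - 2·v.
At (3/2, 1/2) this is 2.750.

2.750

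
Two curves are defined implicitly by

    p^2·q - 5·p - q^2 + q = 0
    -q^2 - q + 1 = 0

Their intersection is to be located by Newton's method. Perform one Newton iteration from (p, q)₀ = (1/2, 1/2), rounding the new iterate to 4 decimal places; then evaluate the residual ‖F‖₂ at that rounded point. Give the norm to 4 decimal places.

At (1/2, 1/2): F = (-2.1250, 0.2500).
Jacobian J = [[2·p·q - 5, p^2 - 2·q + 1], [0, -2·q - 1]].
At the point, J = [[-4.5000, 0.2500], [0.0000, -2.0000]] (det J = 9.0000).
Solving J·Δ = −F gives Δ = (-0.4653, 0.1250).
Then the next iterate is (p, q)₁ = (0.0347, 0.6250).
Re-evaluating at (0.0347, 0.6250): F = (0.061628, -0.015625), so ‖F‖₂ = 0.0636.

0.0636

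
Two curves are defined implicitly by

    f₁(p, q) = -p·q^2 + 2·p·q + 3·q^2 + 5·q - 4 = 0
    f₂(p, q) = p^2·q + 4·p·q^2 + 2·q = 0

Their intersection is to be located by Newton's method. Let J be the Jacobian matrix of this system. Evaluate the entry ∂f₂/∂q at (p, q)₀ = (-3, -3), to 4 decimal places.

∂f₂/∂q = p^2 + 8·p·q + 2.
At (-3, -3) this is 83.0000.

83.0000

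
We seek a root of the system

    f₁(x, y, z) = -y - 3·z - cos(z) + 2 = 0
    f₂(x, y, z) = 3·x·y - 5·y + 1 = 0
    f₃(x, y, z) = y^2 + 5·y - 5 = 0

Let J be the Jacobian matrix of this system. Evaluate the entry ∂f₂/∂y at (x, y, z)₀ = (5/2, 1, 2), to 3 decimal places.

2.500

∂f₂/∂y = 3·x - 5.
At (5/2, 1, 2) this is 2.500.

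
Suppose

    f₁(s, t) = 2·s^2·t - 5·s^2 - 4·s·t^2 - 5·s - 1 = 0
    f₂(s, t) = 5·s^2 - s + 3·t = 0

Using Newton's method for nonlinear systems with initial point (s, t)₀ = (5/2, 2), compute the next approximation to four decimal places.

(1.1660, 1.0885)

At (5/2, 2): F = (-59.7500, 34.7500).
Jacobian J = [[4·s·t - 10·s - 4·t^2 - 5, 2·s^2 - 8·s·t], [10·s - 1, 3]].
At the point, J = [[-26.0000, -27.5000], [24.0000, 3.0000]] (det J = 582.0000).
Solving J·Δ = −F gives Δ = (-1.3340, -0.9115).
Then the next iterate is (s, t)₁ = (1.1660, 1.0885).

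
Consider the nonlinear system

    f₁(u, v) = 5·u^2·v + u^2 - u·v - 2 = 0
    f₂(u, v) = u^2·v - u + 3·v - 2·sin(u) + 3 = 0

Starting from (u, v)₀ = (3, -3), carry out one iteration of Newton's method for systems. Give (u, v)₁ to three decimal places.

(3.373, 0.552)

At (3, -3): F = (-119.000, -36.28224).
Jacobian J = [[10·u·v + 2·u - v, 5·u^2 - u], [2·u·v - 2·cos(u) - 1, u^2 + 3]].
At the point, J = [[-81.000, 42.000], [-17.02002, 12.000]] (det J = -257.15937).
Solving J·Δ = −F gives Δ = (0.373, 3.552).
Then the next iterate is (u, v)₁ = (3.373, 0.552).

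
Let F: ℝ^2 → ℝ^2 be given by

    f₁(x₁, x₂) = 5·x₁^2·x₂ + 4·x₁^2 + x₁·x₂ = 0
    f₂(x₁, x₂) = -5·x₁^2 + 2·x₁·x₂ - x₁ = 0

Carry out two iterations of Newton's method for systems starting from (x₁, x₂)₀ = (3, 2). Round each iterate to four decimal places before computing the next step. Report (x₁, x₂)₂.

At (3, 2): F = (132.0000, -36.0000).
Jacobian J = [[10·x₁·x₂ + 8·x₁ + x₂, 5·x₁^2 + x₁], [-10·x₁ + 2·x₂ - 1, 2·x₁]].
At the point, J = [[86.0000, 48.0000], [-27.0000, 6.0000]] (det J = 1812.0000).
Solving J·Δ = −F gives Δ = (-1.3907, -0.2583).
Then the next iterate is (x₁, x₂)₁ = (1.6093, 1.7417).
Round to (1.6093, 1.7417) and repeat: F = (35.715982, -8.952697), J = [[42.645278, 14.558532], [-13.6096, 3.2186]].
Δ = (-0.7314, -0.3109), so (x₁, x₂)₂ = (0.8779, 1.4308).

(0.8779, 1.4308)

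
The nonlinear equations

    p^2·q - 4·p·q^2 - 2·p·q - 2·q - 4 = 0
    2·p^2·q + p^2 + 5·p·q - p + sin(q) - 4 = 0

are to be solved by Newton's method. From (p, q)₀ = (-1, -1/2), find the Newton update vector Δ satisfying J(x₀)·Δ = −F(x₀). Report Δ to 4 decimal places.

(0.3557, -1.0481)

At (-1, -1/2): F = (-3.5000, -0.979426).
Jacobian J = [[2·p·q - 4·q^2 - 2·q, p^2 - 8·p·q - 2·p - 2], [4·p·q + 2·p + 5·q - 1, 2·p^2 + 5·p + cos(q)]].
At the point, J = [[1.0000, -3.0000], [-3.5000, -2.122417]] (det J = -12.622417).
Solving J·Δ = −F gives Δ = (0.3557, -1.0481).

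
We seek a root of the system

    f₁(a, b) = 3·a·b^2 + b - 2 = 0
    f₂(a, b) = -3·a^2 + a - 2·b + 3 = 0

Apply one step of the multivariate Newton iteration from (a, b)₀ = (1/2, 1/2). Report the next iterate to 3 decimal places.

(1.107, 0.768)

At (1/2, 1/2): F = (-1.125, 1.750).
Jacobian J = [[3·b^2, 6·a·b + 1], [-6·a + 1, -2]].
At the point, J = [[0.750, 2.500], [-2.000, -2.000]] (det J = 3.500).
Solving J·Δ = −F gives Δ = (0.607, 0.268).
Then the next iterate is (a, b)₁ = (1.107, 0.768).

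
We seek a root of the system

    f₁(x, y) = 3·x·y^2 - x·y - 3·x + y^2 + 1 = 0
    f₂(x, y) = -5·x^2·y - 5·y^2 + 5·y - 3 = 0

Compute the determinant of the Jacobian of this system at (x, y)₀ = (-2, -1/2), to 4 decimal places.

87.5000

J = [[3·y^2 - y - 3, 6·x·y - x + 2·y], [-10·x·y, -5·x^2 - 10·y + 5]].
At the point, J = [[-1.7500, 7.0000], [-10.0000, -10.0000]].
det J = 87.5000.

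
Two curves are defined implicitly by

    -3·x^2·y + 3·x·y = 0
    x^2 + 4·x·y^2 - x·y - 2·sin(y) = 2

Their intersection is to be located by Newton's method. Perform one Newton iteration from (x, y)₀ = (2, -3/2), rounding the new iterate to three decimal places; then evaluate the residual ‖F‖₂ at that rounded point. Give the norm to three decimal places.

At (2, -3/2): F = (9.000, 24.99499).
Jacobian J = [[-6·x·y + 3·y, -3·x^2 + 3·x], [2·x + 4·y^2 - y, 8·x·y - x - 2·cos(y)]].
At the point, J = [[13.500, -6.000], [14.500, -26.14147]] (det J = -265.90990).
Solving J·Δ = −F gives Δ = (-0.321, 0.778).
Then the next iterate is (x, y)₁ = (1.679, -0.722).
Re-evaluating at (1.679, -0.722): F = (2.46933, 6.85400), so ‖F‖₂ = 7.285.

7.285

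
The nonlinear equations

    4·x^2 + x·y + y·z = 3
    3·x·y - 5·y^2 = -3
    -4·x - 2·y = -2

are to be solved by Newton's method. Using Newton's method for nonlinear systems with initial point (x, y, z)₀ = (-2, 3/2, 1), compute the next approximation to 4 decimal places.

At (-2, 3/2, 1): F = (11.5000, -17.2500, 7.0000).
Jacobian J = [[8·x + y, x + z, y], [3·y, 3·x - 10·y, 0], [-4, -2, 0]].
At the point, J = [[-14.5000, -1.0000, 1.5000], [4.5000, -21.0000, 0.0000], [-4.0000, -2.0000, 0.0000]] (det J = -139.5000).
Solving J·Δ = −F gives Δ = (1.9516, -0.4032, 10.9301).
Then the next iterate is (x, y, z)₁ = (-0.0484, 1.0968, 11.9301).

(-0.0484, 1.0968, 11.9301)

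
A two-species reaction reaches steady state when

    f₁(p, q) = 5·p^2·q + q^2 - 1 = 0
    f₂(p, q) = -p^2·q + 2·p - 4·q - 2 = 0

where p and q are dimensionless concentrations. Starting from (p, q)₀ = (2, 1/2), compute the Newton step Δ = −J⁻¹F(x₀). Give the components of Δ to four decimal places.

At (2, 1/2): F = (9.2500, -2.0000).
Jacobian J = [[10·p·q, 5·p^2 + 2·q], [-2·p·q + 2, -p^2 - 4]].
At the point, J = [[10.0000, 21.0000], [0.0000, -8.0000]] (det J = -80.0000).
Solving J·Δ = −F gives Δ = (-0.4000, -0.2500).

(-0.4000, -0.2500)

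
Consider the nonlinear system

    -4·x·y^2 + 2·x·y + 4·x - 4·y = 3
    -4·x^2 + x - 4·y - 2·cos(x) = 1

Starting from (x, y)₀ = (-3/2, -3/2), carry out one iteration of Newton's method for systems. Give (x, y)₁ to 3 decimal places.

At (-3/2, -3/2): F = (15.000, -5.64147).
Jacobian J = [[-4·y^2 + 2·y + 4, -8·x·y + 2·x - 4], [-8·x + 2·sin(x) + 1, -4]].
At the point, J = [[-8.000, -25.000], [11.00501, -4.000]] (det J = 307.12525).
Solving J·Δ = −F gives Δ = (0.655, 0.391).
Then the next iterate is (x, y)₁ = (-0.845, -1.109).

(-0.845, -1.109)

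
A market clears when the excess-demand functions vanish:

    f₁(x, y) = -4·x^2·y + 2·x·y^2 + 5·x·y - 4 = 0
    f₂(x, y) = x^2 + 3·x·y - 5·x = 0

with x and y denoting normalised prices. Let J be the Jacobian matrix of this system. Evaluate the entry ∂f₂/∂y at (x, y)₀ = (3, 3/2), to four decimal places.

9.0000

∂f₂/∂y = 3·x.
At (3, 3/2) this is 9.0000.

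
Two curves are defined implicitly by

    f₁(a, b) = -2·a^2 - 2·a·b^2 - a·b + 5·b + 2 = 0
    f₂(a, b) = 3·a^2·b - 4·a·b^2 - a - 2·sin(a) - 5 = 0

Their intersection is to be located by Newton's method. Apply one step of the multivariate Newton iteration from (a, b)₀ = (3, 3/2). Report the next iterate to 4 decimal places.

(2.3086, 0.6216)

At (3, 3/2): F = (-26.5000, 5.217760).
Jacobian J = [[-4·a - 2·b^2 - b, -4·a·b - a + 5], [6·a·b - 4·b^2 - 2·cos(a) - 1, 3·a^2 - 8·a·b]].
At the point, J = [[-18.0000, -16.0000], [18.979985, -9.0000]] (det J = 465.679760).
Solving J·Δ = −F gives Δ = (-0.6914, -0.8784).
Then the next iterate is (a, b)₁ = (2.3086, 0.6216).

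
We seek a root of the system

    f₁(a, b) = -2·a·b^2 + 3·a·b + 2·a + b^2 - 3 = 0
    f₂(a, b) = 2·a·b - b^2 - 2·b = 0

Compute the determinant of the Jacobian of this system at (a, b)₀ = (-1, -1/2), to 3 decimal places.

-6.000

J = [[-2·b^2 + 3·b + 2, -4·a·b + 3·a + 2·b], [2·b, 2·a - 2·b - 2]].
At the point, J = [[0.000, -6.000], [-1.000, -3.000]].
det J = -6.000.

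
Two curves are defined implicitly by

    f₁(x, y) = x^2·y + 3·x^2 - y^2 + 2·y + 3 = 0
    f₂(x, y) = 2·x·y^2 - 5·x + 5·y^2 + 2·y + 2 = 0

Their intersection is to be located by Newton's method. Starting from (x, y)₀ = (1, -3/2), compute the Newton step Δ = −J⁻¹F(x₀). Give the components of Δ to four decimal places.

At (1, -3/2): F = (-0.7500, 9.7500).
Jacobian J = [[2·x·y + 6·x, x^2 - 2·y + 2], [2·y^2 - 5, 4·x·y + 10·y + 2]].
At the point, J = [[3.0000, 6.0000], [-0.5000, -19.0000]] (det J = -54.0000).
Solving J·Δ = −F gives Δ = (-0.8194, 0.5347).

(-0.8194, 0.5347)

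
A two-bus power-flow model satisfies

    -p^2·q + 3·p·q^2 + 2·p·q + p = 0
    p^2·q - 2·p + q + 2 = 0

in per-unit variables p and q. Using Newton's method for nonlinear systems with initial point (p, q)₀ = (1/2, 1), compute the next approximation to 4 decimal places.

(1.0000, -0.4000)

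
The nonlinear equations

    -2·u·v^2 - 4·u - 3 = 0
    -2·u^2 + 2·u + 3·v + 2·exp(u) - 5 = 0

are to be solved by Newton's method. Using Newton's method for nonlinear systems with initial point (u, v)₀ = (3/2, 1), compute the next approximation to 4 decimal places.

(1.7733, -1.2733)

At (3/2, 1): F = (-12.0000, 5.463378).
Jacobian J = [[-2·v^2 - 4, -4·u·v], [-4·u + 2·exp(u) + 2, 3]].
At the point, J = [[-6.0000, -6.0000], [4.963378, 3.0000]] (det J = 11.780269).
Solving J·Δ = −F gives Δ = (0.2733, -2.2733).
Then the next iterate is (u, v)₁ = (1.7733, -1.2733).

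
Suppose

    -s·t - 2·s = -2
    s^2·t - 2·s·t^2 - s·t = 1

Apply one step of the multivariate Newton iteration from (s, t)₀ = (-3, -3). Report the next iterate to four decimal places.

(-3.8182, -2.3939)

At (-3, -3): F = (-1.0000, 17.0000).
Jacobian J = [[-t - 2, -s], [2·s·t - 2·t^2 - t, s^2 - 4·s·t - s]].
At the point, J = [[1.0000, 3.0000], [3.0000, -24.0000]] (det J = -33.0000).
Solving J·Δ = −F gives Δ = (-0.8182, 0.6061).
Then the next iterate is (s, t)₁ = (-3.8182, -2.3939).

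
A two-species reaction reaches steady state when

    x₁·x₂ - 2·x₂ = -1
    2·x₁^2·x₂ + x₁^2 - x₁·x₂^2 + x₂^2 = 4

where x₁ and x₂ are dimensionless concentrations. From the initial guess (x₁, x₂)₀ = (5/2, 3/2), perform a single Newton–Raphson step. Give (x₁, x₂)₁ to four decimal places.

(0.8400, 2.9800)

At (5/2, 3/2): F = (1.7500, 17.6250).
Jacobian J = [[x₂, x₁ - 2], [4·x₁·x₂ + 2·x₁ - x₂^2, 2·x₁^2 - 2·x₁·x₂ + 2·x₂]].
At the point, J = [[1.5000, 0.5000], [17.7500, 8.0000]] (det J = 3.1250).
Solving J·Δ = −F gives Δ = (-1.6600, 1.4800).
Then the next iterate is (x₁, x₂)₁ = (0.8400, 2.9800).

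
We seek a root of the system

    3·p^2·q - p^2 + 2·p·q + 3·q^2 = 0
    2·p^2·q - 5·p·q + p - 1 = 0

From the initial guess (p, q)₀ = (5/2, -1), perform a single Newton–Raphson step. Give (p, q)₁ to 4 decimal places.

At (5/2, -1): F = (-27.0000, 1.5000).
Jacobian J = [[6·p·q - 2·p + 2·q, 3·p^2 + 2·p + 6·q], [4·p·q - 5·q + 1, 2·p^2 - 5·p]].
At the point, J = [[-22.0000, 17.7500], [-4.0000, 0.0000]] (det J = 71.0000).
Solving J·Δ = −F gives Δ = (0.3750, 1.9859).
Then the next iterate is (p, q)₁ = (2.8750, 0.9859).

(2.8750, 0.9859)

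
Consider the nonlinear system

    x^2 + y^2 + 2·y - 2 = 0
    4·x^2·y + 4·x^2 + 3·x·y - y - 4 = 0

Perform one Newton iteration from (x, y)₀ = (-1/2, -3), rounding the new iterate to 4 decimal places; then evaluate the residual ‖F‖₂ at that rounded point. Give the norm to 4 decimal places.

At (-1/2, -3): F = (1.2500, 1.5000).
Jacobian J = [[2·x, 2·y + 2], [8·x·y + 8·x + 3·y, 4·x^2 + 3·x - 1]].
At the point, J = [[-1.0000, -4.0000], [-1.0000, -1.5000]] (det J = -2.5000).
Solving J·Δ = −F gives Δ = (1.6500, -0.1000).
Then the next iterate is (x, y)₁ = (1.1500, -3.1000).
Re-evaluating at (1.1500, -3.1000): F = (2.7325, -22.7040), so ‖F‖₂ = 22.8678.

22.8678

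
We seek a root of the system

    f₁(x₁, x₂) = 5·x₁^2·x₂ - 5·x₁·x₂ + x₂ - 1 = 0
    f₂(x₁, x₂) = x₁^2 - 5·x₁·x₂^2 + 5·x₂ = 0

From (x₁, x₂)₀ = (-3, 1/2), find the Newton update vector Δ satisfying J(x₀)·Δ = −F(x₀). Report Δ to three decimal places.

At (-3, 1/2): F = (29.500, 15.250).
Jacobian J = [[10·x₁·x₂ - 5·x₂, 5·x₁^2 - 5·x₁ + 1], [2·x₁ - 5·x₂^2, -10·x₁·x₂ + 5]].
At the point, J = [[-17.500, 61.000], [-7.250, 20.000]] (det J = 92.250).
Solving J·Δ = −F gives Δ = (3.688, 0.575).

(3.688, 0.575)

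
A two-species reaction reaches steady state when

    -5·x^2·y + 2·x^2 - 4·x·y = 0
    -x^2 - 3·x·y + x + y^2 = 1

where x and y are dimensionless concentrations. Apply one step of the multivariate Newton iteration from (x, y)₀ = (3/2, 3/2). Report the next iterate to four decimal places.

(0.5335, 1.5215)

At (3/2, 3/2): F = (-21.3750, -6.2500).
Jacobian J = [[-10·x·y + 4·x - 4·y, -5·x^2 - 4·x], [-2·x - 3·y + 1, -3·x + 2·y]].
At the point, J = [[-22.5000, -17.2500], [-6.5000, -1.5000]] (det J = -78.3750).
Solving J·Δ = −F gives Δ = (-0.9665, 0.0215).
Then the next iterate is (x, y)₁ = (0.5335, 1.5215).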